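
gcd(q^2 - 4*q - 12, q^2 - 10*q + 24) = q - 6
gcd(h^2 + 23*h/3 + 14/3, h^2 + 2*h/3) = h + 2/3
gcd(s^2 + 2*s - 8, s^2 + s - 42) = 1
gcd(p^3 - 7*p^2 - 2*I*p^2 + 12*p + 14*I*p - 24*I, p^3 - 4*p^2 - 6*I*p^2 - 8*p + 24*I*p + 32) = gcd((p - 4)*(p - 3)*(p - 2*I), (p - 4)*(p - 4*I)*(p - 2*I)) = p^2 + p*(-4 - 2*I) + 8*I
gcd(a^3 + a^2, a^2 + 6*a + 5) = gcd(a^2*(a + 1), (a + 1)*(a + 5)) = a + 1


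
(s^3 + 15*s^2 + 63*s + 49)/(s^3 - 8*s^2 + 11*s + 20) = (s^2 + 14*s + 49)/(s^2 - 9*s + 20)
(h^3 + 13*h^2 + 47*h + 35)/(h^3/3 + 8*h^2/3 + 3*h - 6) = 3*(h^3 + 13*h^2 + 47*h + 35)/(h^3 + 8*h^2 + 9*h - 18)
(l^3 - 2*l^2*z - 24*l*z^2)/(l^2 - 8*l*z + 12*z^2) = l*(-l - 4*z)/(-l + 2*z)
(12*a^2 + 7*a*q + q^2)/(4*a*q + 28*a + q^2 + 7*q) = (3*a + q)/(q + 7)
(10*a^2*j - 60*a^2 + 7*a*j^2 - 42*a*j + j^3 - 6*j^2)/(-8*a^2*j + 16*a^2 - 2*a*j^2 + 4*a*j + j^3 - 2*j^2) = (-5*a*j + 30*a - j^2 + 6*j)/(4*a*j - 8*a - j^2 + 2*j)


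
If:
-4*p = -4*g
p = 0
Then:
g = 0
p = 0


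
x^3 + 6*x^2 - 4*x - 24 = (x - 2)*(x + 2)*(x + 6)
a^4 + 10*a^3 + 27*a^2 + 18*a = a*(a + 1)*(a + 3)*(a + 6)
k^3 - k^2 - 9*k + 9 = (k - 3)*(k - 1)*(k + 3)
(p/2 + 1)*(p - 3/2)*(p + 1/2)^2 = p^4/2 + 3*p^3/4 - 9*p^2/8 - 23*p/16 - 3/8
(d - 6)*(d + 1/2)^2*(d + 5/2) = d^4 - 5*d^3/2 - 73*d^2/4 - 127*d/8 - 15/4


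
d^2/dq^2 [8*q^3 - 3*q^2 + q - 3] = 48*q - 6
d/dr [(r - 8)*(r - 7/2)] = 2*r - 23/2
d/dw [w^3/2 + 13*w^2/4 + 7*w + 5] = 3*w^2/2 + 13*w/2 + 7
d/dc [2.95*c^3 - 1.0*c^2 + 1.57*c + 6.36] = 8.85*c^2 - 2.0*c + 1.57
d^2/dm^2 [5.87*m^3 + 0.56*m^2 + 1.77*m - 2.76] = 35.22*m + 1.12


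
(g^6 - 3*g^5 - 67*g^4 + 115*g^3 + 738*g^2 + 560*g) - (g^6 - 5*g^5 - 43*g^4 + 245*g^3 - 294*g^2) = 2*g^5 - 24*g^4 - 130*g^3 + 1032*g^2 + 560*g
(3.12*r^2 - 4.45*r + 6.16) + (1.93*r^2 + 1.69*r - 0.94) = 5.05*r^2 - 2.76*r + 5.22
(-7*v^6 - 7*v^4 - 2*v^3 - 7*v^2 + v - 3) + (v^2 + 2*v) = -7*v^6 - 7*v^4 - 2*v^3 - 6*v^2 + 3*v - 3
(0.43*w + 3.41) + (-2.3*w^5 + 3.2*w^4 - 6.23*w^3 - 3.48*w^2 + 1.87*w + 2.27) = -2.3*w^5 + 3.2*w^4 - 6.23*w^3 - 3.48*w^2 + 2.3*w + 5.68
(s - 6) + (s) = 2*s - 6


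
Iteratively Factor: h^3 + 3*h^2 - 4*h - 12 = (h + 2)*(h^2 + h - 6) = (h - 2)*(h + 2)*(h + 3)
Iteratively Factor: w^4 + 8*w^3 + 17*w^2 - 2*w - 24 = (w + 2)*(w^3 + 6*w^2 + 5*w - 12) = (w + 2)*(w + 4)*(w^2 + 2*w - 3) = (w + 2)*(w + 3)*(w + 4)*(w - 1)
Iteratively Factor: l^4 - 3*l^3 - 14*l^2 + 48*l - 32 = (l - 1)*(l^3 - 2*l^2 - 16*l + 32) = (l - 1)*(l + 4)*(l^2 - 6*l + 8) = (l - 4)*(l - 1)*(l + 4)*(l - 2)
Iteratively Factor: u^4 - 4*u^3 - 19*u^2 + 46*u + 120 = (u - 4)*(u^3 - 19*u - 30) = (u - 4)*(u + 3)*(u^2 - 3*u - 10) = (u - 5)*(u - 4)*(u + 3)*(u + 2)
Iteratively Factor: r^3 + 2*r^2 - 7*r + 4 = (r - 1)*(r^2 + 3*r - 4) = (r - 1)*(r + 4)*(r - 1)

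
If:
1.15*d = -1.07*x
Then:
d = -0.930434782608696*x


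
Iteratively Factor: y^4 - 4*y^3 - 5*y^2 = (y)*(y^3 - 4*y^2 - 5*y) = y^2*(y^2 - 4*y - 5) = y^2*(y + 1)*(y - 5)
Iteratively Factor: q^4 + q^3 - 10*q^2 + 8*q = (q)*(q^3 + q^2 - 10*q + 8) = q*(q - 2)*(q^2 + 3*q - 4) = q*(q - 2)*(q - 1)*(q + 4)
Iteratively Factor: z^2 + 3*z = (z)*(z + 3)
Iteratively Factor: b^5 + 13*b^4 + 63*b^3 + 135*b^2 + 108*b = (b + 3)*(b^4 + 10*b^3 + 33*b^2 + 36*b) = b*(b + 3)*(b^3 + 10*b^2 + 33*b + 36) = b*(b + 3)*(b + 4)*(b^2 + 6*b + 9) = b*(b + 3)^2*(b + 4)*(b + 3)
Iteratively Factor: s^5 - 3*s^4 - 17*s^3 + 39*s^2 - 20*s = (s - 1)*(s^4 - 2*s^3 - 19*s^2 + 20*s) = (s - 1)^2*(s^3 - s^2 - 20*s) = s*(s - 1)^2*(s^2 - s - 20) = s*(s - 5)*(s - 1)^2*(s + 4)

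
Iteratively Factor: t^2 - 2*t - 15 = (t + 3)*(t - 5)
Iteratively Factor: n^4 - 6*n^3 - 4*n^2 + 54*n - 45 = (n - 1)*(n^3 - 5*n^2 - 9*n + 45) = (n - 5)*(n - 1)*(n^2 - 9) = (n - 5)*(n - 3)*(n - 1)*(n + 3)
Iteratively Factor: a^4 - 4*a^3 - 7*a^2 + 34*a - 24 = (a - 4)*(a^3 - 7*a + 6) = (a - 4)*(a - 1)*(a^2 + a - 6) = (a - 4)*(a - 1)*(a + 3)*(a - 2)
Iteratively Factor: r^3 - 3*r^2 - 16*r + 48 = (r - 4)*(r^2 + r - 12) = (r - 4)*(r - 3)*(r + 4)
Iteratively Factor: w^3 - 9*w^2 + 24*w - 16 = (w - 4)*(w^2 - 5*w + 4) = (w - 4)*(w - 1)*(w - 4)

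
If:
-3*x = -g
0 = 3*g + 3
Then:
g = -1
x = -1/3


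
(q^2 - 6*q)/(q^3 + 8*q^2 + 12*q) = (q - 6)/(q^2 + 8*q + 12)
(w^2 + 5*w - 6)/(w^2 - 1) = (w + 6)/(w + 1)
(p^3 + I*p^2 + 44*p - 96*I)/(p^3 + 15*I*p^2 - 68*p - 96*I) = (p^2 - 7*I*p - 12)/(p^2 + 7*I*p - 12)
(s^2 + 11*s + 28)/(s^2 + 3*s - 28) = (s + 4)/(s - 4)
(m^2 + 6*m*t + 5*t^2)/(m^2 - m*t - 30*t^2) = (-m - t)/(-m + 6*t)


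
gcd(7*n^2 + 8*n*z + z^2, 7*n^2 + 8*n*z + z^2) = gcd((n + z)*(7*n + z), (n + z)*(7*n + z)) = 7*n^2 + 8*n*z + z^2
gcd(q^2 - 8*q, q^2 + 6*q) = q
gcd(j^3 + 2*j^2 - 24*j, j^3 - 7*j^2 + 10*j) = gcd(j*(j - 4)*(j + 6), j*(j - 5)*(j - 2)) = j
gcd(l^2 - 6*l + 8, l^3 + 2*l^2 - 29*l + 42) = l - 2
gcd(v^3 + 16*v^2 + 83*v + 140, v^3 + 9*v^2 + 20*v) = v^2 + 9*v + 20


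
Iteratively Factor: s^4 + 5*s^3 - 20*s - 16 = (s + 2)*(s^3 + 3*s^2 - 6*s - 8) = (s + 1)*(s + 2)*(s^2 + 2*s - 8) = (s + 1)*(s + 2)*(s + 4)*(s - 2)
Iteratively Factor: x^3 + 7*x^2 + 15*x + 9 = (x + 1)*(x^2 + 6*x + 9) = (x + 1)*(x + 3)*(x + 3)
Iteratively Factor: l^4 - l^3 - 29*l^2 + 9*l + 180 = (l + 3)*(l^3 - 4*l^2 - 17*l + 60) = (l - 3)*(l + 3)*(l^2 - l - 20) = (l - 5)*(l - 3)*(l + 3)*(l + 4)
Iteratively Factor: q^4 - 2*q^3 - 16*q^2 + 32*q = (q - 2)*(q^3 - 16*q) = (q - 4)*(q - 2)*(q^2 + 4*q) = (q - 4)*(q - 2)*(q + 4)*(q)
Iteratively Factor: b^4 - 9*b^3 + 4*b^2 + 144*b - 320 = (b - 5)*(b^3 - 4*b^2 - 16*b + 64) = (b - 5)*(b - 4)*(b^2 - 16) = (b - 5)*(b - 4)*(b + 4)*(b - 4)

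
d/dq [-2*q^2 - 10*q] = -4*q - 10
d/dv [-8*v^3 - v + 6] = -24*v^2 - 1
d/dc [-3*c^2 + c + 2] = 1 - 6*c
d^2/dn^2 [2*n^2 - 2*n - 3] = 4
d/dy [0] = 0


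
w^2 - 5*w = w*(w - 5)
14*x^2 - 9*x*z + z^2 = (-7*x + z)*(-2*x + z)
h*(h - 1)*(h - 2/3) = h^3 - 5*h^2/3 + 2*h/3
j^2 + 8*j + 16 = (j + 4)^2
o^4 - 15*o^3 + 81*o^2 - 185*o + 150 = (o - 5)^2*(o - 3)*(o - 2)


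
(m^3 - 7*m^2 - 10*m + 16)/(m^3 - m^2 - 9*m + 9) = (m^2 - 6*m - 16)/(m^2 - 9)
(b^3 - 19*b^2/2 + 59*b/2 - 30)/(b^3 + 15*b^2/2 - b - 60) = (b^2 - 7*b + 12)/(b^2 + 10*b + 24)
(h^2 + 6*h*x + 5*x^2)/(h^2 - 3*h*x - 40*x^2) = (-h - x)/(-h + 8*x)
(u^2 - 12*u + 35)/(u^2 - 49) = (u - 5)/(u + 7)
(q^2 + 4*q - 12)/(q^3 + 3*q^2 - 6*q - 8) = (q + 6)/(q^2 + 5*q + 4)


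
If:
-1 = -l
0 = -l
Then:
No Solution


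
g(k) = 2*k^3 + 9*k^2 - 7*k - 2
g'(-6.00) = 101.00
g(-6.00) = -68.00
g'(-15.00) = 1073.00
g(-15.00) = -4622.00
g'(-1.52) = -20.50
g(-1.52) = 22.41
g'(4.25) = 177.88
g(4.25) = 284.34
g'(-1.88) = -19.63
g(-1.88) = 29.68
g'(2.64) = 82.34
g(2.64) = 79.05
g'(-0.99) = -18.94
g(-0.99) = 11.81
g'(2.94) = 97.78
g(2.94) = 106.04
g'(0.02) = -6.64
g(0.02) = -2.14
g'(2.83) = 91.99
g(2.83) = 95.60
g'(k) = 6*k^2 + 18*k - 7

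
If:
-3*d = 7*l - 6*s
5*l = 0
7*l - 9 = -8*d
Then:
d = 9/8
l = 0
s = 9/16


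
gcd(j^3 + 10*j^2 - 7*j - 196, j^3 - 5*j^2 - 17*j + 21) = 1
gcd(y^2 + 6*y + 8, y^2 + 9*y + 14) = y + 2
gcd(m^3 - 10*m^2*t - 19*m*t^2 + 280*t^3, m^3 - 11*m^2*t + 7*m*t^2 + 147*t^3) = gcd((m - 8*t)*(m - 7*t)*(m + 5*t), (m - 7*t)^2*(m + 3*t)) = -m + 7*t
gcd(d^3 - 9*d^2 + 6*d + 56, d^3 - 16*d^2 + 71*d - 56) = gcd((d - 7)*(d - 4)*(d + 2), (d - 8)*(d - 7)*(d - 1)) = d - 7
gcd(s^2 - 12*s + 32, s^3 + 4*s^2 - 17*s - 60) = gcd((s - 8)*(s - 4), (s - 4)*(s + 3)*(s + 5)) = s - 4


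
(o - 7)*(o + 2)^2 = o^3 - 3*o^2 - 24*o - 28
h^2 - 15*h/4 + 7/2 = (h - 2)*(h - 7/4)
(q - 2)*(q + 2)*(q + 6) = q^3 + 6*q^2 - 4*q - 24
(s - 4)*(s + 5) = s^2 + s - 20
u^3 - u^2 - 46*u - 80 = (u - 8)*(u + 2)*(u + 5)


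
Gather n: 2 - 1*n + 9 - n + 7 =18 - 2*n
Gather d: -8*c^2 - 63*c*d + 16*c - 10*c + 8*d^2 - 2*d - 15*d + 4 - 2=-8*c^2 + 6*c + 8*d^2 + d*(-63*c - 17) + 2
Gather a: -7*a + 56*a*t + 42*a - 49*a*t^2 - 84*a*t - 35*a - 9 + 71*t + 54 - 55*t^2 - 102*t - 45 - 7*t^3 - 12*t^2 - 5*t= a*(-49*t^2 - 28*t) - 7*t^3 - 67*t^2 - 36*t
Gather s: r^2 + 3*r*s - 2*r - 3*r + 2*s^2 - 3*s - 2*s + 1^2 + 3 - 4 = r^2 - 5*r + 2*s^2 + s*(3*r - 5)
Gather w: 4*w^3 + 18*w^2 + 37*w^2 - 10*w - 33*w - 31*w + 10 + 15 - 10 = 4*w^3 + 55*w^2 - 74*w + 15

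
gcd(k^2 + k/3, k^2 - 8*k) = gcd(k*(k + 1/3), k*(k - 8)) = k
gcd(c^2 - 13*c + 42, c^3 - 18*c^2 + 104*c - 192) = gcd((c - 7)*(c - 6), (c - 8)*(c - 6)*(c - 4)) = c - 6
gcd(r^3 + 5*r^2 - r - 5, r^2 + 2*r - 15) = r + 5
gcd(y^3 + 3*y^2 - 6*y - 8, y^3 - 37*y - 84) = y + 4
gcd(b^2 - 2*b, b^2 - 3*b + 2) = b - 2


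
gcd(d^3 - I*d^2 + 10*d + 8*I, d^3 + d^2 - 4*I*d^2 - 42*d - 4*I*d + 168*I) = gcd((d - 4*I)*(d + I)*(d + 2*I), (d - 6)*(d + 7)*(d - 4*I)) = d - 4*I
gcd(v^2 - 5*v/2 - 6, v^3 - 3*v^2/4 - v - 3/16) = 1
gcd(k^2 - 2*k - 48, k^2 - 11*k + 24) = k - 8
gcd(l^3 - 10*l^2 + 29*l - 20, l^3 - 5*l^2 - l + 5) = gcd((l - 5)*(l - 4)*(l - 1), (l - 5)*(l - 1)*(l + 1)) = l^2 - 6*l + 5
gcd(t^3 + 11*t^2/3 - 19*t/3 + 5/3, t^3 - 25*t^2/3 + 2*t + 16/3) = t - 1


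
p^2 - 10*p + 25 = (p - 5)^2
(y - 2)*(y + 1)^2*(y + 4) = y^4 + 4*y^3 - 3*y^2 - 14*y - 8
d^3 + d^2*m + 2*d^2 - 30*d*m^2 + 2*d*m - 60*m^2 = (d + 2)*(d - 5*m)*(d + 6*m)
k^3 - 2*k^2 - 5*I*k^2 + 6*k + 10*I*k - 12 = (k - 2)*(k - 6*I)*(k + I)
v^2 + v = v*(v + 1)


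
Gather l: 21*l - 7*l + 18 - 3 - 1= 14*l + 14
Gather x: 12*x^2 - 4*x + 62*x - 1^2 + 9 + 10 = 12*x^2 + 58*x + 18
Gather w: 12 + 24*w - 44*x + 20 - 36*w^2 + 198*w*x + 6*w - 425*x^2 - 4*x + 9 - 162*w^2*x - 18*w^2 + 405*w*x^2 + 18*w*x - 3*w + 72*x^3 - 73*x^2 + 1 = w^2*(-162*x - 54) + w*(405*x^2 + 216*x + 27) + 72*x^3 - 498*x^2 - 48*x + 42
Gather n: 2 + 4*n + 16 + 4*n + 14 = 8*n + 32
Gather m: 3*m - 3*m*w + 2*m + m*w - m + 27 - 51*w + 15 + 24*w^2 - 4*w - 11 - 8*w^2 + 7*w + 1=m*(4 - 2*w) + 16*w^2 - 48*w + 32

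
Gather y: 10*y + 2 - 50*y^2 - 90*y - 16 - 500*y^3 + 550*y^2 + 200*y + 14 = -500*y^3 + 500*y^2 + 120*y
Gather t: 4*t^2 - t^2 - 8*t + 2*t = 3*t^2 - 6*t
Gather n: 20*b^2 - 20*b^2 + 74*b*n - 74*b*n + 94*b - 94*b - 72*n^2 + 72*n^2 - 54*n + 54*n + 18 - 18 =0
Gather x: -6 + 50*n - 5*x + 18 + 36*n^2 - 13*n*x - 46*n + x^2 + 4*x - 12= 36*n^2 + 4*n + x^2 + x*(-13*n - 1)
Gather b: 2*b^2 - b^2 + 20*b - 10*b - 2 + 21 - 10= b^2 + 10*b + 9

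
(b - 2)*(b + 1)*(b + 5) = b^3 + 4*b^2 - 7*b - 10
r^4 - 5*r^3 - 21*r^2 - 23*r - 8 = (r - 8)*(r + 1)^3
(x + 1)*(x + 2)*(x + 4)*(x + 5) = x^4 + 12*x^3 + 49*x^2 + 78*x + 40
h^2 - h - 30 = (h - 6)*(h + 5)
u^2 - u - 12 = (u - 4)*(u + 3)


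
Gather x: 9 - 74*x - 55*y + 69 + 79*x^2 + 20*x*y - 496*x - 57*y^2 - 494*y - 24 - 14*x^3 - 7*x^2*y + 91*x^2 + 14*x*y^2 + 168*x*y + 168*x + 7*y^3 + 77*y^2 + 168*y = -14*x^3 + x^2*(170 - 7*y) + x*(14*y^2 + 188*y - 402) + 7*y^3 + 20*y^2 - 381*y + 54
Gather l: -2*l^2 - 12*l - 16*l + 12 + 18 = -2*l^2 - 28*l + 30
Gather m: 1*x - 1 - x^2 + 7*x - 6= -x^2 + 8*x - 7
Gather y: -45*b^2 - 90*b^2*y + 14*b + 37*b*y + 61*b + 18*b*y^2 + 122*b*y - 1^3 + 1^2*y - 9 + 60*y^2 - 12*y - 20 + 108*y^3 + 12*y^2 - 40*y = -45*b^2 + 75*b + 108*y^3 + y^2*(18*b + 72) + y*(-90*b^2 + 159*b - 51) - 30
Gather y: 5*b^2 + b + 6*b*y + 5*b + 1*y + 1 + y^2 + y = 5*b^2 + 6*b + y^2 + y*(6*b + 2) + 1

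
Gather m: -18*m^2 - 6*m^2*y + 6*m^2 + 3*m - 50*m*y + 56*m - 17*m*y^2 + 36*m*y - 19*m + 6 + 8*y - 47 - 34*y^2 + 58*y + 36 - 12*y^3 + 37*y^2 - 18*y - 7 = m^2*(-6*y - 12) + m*(-17*y^2 - 14*y + 40) - 12*y^3 + 3*y^2 + 48*y - 12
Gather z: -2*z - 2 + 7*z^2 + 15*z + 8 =7*z^2 + 13*z + 6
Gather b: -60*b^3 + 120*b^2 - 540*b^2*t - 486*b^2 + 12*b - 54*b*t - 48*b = -60*b^3 + b^2*(-540*t - 366) + b*(-54*t - 36)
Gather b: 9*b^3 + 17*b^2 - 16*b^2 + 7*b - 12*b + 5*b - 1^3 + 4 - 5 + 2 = 9*b^3 + b^2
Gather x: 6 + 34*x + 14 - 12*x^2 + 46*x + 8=-12*x^2 + 80*x + 28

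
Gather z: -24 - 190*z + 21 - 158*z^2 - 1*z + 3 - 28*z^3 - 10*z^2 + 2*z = -28*z^3 - 168*z^2 - 189*z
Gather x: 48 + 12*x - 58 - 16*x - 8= -4*x - 18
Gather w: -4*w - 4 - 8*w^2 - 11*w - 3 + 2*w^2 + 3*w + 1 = -6*w^2 - 12*w - 6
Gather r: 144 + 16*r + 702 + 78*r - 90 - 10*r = 84*r + 756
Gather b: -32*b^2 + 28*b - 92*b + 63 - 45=-32*b^2 - 64*b + 18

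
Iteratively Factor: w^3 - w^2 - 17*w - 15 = (w - 5)*(w^2 + 4*w + 3) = (w - 5)*(w + 3)*(w + 1)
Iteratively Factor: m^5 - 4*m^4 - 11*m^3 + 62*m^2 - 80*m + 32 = (m - 1)*(m^4 - 3*m^3 - 14*m^2 + 48*m - 32) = (m - 2)*(m - 1)*(m^3 - m^2 - 16*m + 16) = (m - 2)*(m - 1)^2*(m^2 - 16) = (m - 4)*(m - 2)*(m - 1)^2*(m + 4)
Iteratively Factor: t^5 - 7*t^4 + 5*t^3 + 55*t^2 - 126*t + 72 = (t + 3)*(t^4 - 10*t^3 + 35*t^2 - 50*t + 24) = (t - 4)*(t + 3)*(t^3 - 6*t^2 + 11*t - 6) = (t - 4)*(t - 2)*(t + 3)*(t^2 - 4*t + 3) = (t - 4)*(t - 2)*(t - 1)*(t + 3)*(t - 3)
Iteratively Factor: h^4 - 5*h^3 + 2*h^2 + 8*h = (h - 4)*(h^3 - h^2 - 2*h) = (h - 4)*(h - 2)*(h^2 + h) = h*(h - 4)*(h - 2)*(h + 1)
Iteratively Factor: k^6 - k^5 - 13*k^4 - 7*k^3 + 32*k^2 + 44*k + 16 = (k + 2)*(k^5 - 3*k^4 - 7*k^3 + 7*k^2 + 18*k + 8) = (k + 1)*(k + 2)*(k^4 - 4*k^3 - 3*k^2 + 10*k + 8) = (k + 1)^2*(k + 2)*(k^3 - 5*k^2 + 2*k + 8) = (k + 1)^3*(k + 2)*(k^2 - 6*k + 8) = (k - 4)*(k + 1)^3*(k + 2)*(k - 2)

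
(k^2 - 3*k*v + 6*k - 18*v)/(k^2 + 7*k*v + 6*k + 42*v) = (k - 3*v)/(k + 7*v)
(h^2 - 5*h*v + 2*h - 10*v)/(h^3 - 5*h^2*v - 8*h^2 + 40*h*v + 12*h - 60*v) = (h + 2)/(h^2 - 8*h + 12)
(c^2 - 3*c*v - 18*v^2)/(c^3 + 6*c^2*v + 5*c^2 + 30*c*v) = (c^2 - 3*c*v - 18*v^2)/(c*(c^2 + 6*c*v + 5*c + 30*v))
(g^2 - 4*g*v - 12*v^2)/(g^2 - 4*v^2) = (-g + 6*v)/(-g + 2*v)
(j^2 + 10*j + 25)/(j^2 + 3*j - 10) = (j + 5)/(j - 2)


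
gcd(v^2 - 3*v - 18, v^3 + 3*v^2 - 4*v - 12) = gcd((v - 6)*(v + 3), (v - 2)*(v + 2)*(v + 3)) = v + 3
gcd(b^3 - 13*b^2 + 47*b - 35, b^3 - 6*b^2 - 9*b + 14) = b^2 - 8*b + 7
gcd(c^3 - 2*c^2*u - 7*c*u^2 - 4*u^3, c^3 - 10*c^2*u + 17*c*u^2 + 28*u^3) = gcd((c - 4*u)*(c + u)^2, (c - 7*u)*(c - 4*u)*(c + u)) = -c^2 + 3*c*u + 4*u^2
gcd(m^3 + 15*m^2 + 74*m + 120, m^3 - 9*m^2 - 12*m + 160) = m + 4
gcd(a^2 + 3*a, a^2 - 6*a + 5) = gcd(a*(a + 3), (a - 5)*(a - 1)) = 1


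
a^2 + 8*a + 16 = (a + 4)^2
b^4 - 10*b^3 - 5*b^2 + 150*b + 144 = (b - 8)*(b - 6)*(b + 1)*(b + 3)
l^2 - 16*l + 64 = (l - 8)^2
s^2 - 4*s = s*(s - 4)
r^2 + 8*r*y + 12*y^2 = (r + 2*y)*(r + 6*y)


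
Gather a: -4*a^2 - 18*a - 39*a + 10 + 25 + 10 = -4*a^2 - 57*a + 45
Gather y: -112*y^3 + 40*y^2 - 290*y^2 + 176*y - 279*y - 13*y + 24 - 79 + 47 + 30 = -112*y^3 - 250*y^2 - 116*y + 22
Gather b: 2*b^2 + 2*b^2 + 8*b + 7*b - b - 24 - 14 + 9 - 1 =4*b^2 + 14*b - 30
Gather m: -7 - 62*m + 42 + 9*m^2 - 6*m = 9*m^2 - 68*m + 35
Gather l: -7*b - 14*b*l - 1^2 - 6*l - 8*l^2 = -7*b - 8*l^2 + l*(-14*b - 6) - 1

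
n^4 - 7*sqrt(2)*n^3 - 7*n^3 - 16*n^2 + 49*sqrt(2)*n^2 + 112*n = n*(n - 7)*(n - 8*sqrt(2))*(n + sqrt(2))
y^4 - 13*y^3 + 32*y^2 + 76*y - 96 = (y - 8)*(y - 6)*(y - 1)*(y + 2)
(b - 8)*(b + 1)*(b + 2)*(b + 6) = b^4 + b^3 - 52*b^2 - 148*b - 96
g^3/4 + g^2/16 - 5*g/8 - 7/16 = (g/4 + 1/4)*(g - 7/4)*(g + 1)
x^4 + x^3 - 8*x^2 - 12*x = x*(x - 3)*(x + 2)^2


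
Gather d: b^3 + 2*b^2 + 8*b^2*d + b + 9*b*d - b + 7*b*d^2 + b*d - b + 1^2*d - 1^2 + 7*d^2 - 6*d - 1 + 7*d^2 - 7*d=b^3 + 2*b^2 - b + d^2*(7*b + 14) + d*(8*b^2 + 10*b - 12) - 2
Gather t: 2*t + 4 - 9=2*t - 5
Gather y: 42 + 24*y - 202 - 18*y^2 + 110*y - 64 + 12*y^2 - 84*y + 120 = -6*y^2 + 50*y - 104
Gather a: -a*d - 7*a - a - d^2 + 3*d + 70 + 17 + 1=a*(-d - 8) - d^2 + 3*d + 88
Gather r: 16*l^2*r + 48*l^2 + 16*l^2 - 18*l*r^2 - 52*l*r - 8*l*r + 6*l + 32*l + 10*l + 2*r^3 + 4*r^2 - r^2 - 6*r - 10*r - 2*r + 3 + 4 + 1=64*l^2 + 48*l + 2*r^3 + r^2*(3 - 18*l) + r*(16*l^2 - 60*l - 18) + 8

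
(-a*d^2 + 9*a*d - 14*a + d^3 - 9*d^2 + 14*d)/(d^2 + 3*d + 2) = (-a*d^2 + 9*a*d - 14*a + d^3 - 9*d^2 + 14*d)/(d^2 + 3*d + 2)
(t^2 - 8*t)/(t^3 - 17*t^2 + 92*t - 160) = t/(t^2 - 9*t + 20)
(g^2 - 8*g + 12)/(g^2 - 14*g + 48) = (g - 2)/(g - 8)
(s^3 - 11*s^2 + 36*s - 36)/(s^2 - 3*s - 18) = (s^2 - 5*s + 6)/(s + 3)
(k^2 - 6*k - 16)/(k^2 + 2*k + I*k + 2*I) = (k - 8)/(k + I)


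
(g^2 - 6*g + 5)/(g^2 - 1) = (g - 5)/(g + 1)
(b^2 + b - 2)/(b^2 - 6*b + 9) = (b^2 + b - 2)/(b^2 - 6*b + 9)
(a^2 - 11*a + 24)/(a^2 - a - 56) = (a - 3)/(a + 7)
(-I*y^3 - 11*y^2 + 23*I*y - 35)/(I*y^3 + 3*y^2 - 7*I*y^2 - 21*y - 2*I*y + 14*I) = (-y^3 + 11*I*y^2 + 23*y + 35*I)/(y^3 - y^2*(7 + 3*I) + y*(-2 + 21*I) + 14)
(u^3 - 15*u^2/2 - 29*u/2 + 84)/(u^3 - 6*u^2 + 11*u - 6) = (u^2 - 9*u/2 - 28)/(u^2 - 3*u + 2)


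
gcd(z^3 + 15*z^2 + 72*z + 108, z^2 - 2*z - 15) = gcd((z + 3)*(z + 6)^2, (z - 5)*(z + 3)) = z + 3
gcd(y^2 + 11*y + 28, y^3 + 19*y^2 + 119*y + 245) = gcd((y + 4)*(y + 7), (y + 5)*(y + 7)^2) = y + 7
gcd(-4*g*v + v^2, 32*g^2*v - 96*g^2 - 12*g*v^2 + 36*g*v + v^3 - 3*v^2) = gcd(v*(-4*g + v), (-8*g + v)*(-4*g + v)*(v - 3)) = -4*g + v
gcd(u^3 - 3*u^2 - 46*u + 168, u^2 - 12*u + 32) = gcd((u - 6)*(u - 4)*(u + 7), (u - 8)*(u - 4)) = u - 4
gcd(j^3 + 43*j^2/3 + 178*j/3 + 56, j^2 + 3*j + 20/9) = j + 4/3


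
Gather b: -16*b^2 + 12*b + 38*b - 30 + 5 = -16*b^2 + 50*b - 25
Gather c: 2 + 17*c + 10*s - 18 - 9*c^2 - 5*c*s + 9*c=-9*c^2 + c*(26 - 5*s) + 10*s - 16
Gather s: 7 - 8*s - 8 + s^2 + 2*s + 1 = s^2 - 6*s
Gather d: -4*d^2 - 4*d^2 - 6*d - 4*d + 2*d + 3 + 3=-8*d^2 - 8*d + 6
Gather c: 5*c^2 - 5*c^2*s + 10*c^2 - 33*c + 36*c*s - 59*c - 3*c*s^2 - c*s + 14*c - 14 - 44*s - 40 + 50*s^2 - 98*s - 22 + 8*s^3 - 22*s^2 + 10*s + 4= c^2*(15 - 5*s) + c*(-3*s^2 + 35*s - 78) + 8*s^3 + 28*s^2 - 132*s - 72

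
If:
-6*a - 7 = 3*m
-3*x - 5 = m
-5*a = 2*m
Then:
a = 14/3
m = -35/3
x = 20/9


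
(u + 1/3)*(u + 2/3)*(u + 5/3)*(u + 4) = u^4 + 20*u^3/3 + 113*u^2/9 + 214*u/27 + 40/27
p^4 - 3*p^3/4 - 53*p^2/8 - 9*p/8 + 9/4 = (p - 3)*(p - 1/2)*(p + 3/4)*(p + 2)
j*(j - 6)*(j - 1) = j^3 - 7*j^2 + 6*j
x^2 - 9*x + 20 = (x - 5)*(x - 4)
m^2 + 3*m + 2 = (m + 1)*(m + 2)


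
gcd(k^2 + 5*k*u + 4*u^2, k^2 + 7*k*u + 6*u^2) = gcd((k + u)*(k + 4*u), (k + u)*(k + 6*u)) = k + u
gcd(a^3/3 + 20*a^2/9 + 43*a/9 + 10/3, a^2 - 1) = 1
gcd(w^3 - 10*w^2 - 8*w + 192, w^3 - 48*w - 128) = w^2 - 4*w - 32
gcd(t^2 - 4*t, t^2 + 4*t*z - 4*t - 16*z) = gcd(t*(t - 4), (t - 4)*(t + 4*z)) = t - 4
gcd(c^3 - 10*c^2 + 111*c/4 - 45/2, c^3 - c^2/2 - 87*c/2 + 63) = c^2 - 15*c/2 + 9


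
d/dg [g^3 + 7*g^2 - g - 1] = 3*g^2 + 14*g - 1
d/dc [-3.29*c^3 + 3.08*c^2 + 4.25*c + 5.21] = -9.87*c^2 + 6.16*c + 4.25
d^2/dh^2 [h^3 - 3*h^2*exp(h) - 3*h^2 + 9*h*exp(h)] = -3*h^2*exp(h) - 3*h*exp(h) + 6*h + 12*exp(h) - 6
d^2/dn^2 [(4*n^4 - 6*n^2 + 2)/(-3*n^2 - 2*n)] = 4*(-18*n^6 - 36*n^5 - 24*n^4 - 18*n^3 - 27*n^2 - 18*n - 4)/(n^3*(27*n^3 + 54*n^2 + 36*n + 8))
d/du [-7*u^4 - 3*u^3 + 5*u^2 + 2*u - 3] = -28*u^3 - 9*u^2 + 10*u + 2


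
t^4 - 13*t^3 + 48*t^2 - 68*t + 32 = (t - 8)*(t - 2)^2*(t - 1)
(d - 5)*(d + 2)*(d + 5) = d^3 + 2*d^2 - 25*d - 50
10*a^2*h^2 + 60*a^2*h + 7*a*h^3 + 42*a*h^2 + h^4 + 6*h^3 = h*(2*a + h)*(5*a + h)*(h + 6)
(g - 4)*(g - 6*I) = g^2 - 4*g - 6*I*g + 24*I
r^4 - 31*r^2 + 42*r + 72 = (r - 4)*(r - 3)*(r + 1)*(r + 6)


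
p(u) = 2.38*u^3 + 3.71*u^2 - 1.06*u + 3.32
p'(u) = 7.14*u^2 + 7.42*u - 1.06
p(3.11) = 107.50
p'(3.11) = 91.07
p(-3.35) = -40.97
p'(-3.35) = 54.21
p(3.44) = 140.46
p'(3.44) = 108.96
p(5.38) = 475.62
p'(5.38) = 245.52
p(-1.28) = 5.76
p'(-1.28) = 1.14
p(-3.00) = -24.37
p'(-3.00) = 40.94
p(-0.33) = 3.99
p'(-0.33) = -2.73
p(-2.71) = -13.93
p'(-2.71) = 31.27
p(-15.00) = -7178.53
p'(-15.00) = 1494.14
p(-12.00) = -3562.36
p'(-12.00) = 938.06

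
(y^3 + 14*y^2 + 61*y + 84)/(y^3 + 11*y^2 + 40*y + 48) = (y + 7)/(y + 4)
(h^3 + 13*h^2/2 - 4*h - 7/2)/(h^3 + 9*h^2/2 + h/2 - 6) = (2*h^2 + 15*h + 7)/(2*h^2 + 11*h + 12)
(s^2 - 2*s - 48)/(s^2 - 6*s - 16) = (s + 6)/(s + 2)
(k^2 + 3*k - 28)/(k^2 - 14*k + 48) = (k^2 + 3*k - 28)/(k^2 - 14*k + 48)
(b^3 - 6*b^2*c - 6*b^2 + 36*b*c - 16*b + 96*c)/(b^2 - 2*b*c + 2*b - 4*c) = (b^2 - 6*b*c - 8*b + 48*c)/(b - 2*c)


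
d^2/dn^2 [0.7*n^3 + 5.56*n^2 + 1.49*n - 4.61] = 4.2*n + 11.12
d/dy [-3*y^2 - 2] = -6*y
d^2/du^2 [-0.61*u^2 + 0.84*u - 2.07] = -1.22000000000000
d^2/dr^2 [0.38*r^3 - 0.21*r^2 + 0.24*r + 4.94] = 2.28*r - 0.42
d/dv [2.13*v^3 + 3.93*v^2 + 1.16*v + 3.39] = 6.39*v^2 + 7.86*v + 1.16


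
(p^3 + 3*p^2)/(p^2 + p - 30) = p^2*(p + 3)/(p^2 + p - 30)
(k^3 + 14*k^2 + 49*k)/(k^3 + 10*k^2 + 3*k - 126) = k*(k + 7)/(k^2 + 3*k - 18)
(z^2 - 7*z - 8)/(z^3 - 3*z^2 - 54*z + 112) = (z + 1)/(z^2 + 5*z - 14)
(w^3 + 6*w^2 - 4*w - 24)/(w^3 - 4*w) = (w + 6)/w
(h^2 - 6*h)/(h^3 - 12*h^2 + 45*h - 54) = h/(h^2 - 6*h + 9)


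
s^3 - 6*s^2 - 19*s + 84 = (s - 7)*(s - 3)*(s + 4)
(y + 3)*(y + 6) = y^2 + 9*y + 18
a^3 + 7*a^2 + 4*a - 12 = (a - 1)*(a + 2)*(a + 6)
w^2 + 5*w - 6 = (w - 1)*(w + 6)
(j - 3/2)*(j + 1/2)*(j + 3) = j^3 + 2*j^2 - 15*j/4 - 9/4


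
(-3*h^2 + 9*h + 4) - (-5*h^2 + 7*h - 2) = 2*h^2 + 2*h + 6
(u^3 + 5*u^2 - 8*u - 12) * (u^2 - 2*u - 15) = u^5 + 3*u^4 - 33*u^3 - 71*u^2 + 144*u + 180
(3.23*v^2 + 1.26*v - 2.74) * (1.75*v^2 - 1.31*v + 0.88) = 5.6525*v^4 - 2.0263*v^3 - 3.6032*v^2 + 4.6982*v - 2.4112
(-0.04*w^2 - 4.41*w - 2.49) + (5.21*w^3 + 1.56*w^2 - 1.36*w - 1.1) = 5.21*w^3 + 1.52*w^2 - 5.77*w - 3.59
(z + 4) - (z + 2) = 2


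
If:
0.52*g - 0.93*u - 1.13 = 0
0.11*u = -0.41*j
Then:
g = 1.78846153846154*u + 2.17307692307692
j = -0.268292682926829*u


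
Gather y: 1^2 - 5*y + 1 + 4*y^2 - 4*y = 4*y^2 - 9*y + 2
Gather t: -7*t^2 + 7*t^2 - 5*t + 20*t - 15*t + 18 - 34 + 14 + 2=0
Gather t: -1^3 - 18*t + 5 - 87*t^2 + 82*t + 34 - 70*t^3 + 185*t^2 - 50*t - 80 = -70*t^3 + 98*t^2 + 14*t - 42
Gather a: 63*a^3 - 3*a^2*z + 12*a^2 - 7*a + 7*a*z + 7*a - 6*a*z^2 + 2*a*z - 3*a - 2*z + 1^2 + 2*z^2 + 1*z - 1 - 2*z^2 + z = 63*a^3 + a^2*(12 - 3*z) + a*(-6*z^2 + 9*z - 3)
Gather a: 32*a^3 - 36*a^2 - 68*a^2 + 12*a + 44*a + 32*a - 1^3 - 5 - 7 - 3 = 32*a^3 - 104*a^2 + 88*a - 16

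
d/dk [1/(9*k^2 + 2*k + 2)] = 2*(-9*k - 1)/(9*k^2 + 2*k + 2)^2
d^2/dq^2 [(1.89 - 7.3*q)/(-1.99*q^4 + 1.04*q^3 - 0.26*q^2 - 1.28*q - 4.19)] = (346.90476*q^7 - 391.42106*q^6 + 187.38252*q^5 - 165.543516*q^4 - 1208.020056*q^3 + 585.163092*q^2 - 100.904856*q - 80.37794)/(7.880599*q^12 - 12.355512*q^11 + 9.54603*q^10 + 10.853344*q^9 + 35.131149*q^8 - 44.11368*q^7 + 34.3253*q^6 + 52.386528*q^5 + 73.471233*q^4 - 44.311288*q^3 + 34.288446*q^2 + 67.415424*q + 73.560059)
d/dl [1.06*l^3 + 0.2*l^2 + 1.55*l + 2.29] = 3.18*l^2 + 0.4*l + 1.55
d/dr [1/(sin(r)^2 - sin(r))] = (-2/tan(r) + cos(r)/sin(r)^2)/(sin(r) - 1)^2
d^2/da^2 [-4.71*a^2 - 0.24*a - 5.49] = -9.42000000000000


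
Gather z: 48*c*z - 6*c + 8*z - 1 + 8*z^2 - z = -6*c + 8*z^2 + z*(48*c + 7) - 1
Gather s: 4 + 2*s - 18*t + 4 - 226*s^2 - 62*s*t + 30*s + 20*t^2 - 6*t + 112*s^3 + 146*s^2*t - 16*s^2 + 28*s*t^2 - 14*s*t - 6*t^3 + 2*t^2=112*s^3 + s^2*(146*t - 242) + s*(28*t^2 - 76*t + 32) - 6*t^3 + 22*t^2 - 24*t + 8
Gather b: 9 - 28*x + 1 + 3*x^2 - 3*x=3*x^2 - 31*x + 10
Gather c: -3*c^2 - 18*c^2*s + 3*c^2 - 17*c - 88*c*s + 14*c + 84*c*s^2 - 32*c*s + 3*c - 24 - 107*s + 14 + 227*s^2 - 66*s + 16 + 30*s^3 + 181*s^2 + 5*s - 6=-18*c^2*s + c*(84*s^2 - 120*s) + 30*s^3 + 408*s^2 - 168*s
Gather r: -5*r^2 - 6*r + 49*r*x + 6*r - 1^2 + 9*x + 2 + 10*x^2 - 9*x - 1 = -5*r^2 + 49*r*x + 10*x^2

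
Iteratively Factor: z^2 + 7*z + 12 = (z + 3)*(z + 4)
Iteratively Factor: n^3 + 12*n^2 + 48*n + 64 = (n + 4)*(n^2 + 8*n + 16) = (n + 4)^2*(n + 4)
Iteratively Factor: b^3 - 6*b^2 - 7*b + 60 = (b - 4)*(b^2 - 2*b - 15) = (b - 4)*(b + 3)*(b - 5)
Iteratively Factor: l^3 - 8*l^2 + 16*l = (l - 4)*(l^2 - 4*l) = l*(l - 4)*(l - 4)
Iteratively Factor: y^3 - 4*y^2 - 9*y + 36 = (y - 3)*(y^2 - y - 12) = (y - 3)*(y + 3)*(y - 4)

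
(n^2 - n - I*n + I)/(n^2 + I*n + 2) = (n - 1)/(n + 2*I)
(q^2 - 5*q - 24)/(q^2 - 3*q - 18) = (q - 8)/(q - 6)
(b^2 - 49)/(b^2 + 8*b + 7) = (b - 7)/(b + 1)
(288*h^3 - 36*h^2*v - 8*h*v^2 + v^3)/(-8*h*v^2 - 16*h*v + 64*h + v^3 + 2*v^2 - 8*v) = (-36*h^2 + v^2)/(v^2 + 2*v - 8)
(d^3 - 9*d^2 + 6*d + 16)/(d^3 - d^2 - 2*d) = (d - 8)/d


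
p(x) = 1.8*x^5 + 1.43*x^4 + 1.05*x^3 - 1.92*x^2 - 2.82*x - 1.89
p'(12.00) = 196912.86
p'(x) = 9.0*x^4 + 5.72*x^3 + 3.15*x^2 - 3.84*x - 2.82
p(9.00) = 116253.09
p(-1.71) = -22.02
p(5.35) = 9149.73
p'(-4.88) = 4530.32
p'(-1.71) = 61.31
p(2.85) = 431.58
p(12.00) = 479052.27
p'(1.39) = 46.89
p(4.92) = 6089.89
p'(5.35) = 8315.93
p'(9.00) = 63436.65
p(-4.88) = -4326.52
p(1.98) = 69.91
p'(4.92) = 6009.31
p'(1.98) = 184.65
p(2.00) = 73.67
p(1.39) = 7.98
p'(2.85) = 738.01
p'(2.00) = 191.86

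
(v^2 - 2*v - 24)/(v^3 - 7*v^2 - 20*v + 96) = (v - 6)/(v^2 - 11*v + 24)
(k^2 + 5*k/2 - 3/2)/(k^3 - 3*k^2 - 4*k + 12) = (2*k^2 + 5*k - 3)/(2*(k^3 - 3*k^2 - 4*k + 12))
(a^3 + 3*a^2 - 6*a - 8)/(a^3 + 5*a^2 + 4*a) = (a - 2)/a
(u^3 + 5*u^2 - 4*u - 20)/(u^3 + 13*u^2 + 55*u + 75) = (u^2 - 4)/(u^2 + 8*u + 15)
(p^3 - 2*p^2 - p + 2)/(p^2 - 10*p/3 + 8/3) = 3*(p^2 - 1)/(3*p - 4)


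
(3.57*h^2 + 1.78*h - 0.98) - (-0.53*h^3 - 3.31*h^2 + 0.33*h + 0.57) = 0.53*h^3 + 6.88*h^2 + 1.45*h - 1.55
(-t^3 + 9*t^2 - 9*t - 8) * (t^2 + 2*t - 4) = -t^5 + 7*t^4 + 13*t^3 - 62*t^2 + 20*t + 32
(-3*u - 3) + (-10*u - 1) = -13*u - 4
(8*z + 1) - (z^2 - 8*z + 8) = -z^2 + 16*z - 7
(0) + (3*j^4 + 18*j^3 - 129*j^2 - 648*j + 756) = 3*j^4 + 18*j^3 - 129*j^2 - 648*j + 756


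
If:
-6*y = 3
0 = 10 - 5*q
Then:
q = 2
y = -1/2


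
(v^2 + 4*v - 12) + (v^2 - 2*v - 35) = 2*v^2 + 2*v - 47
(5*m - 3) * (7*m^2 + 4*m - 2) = 35*m^3 - m^2 - 22*m + 6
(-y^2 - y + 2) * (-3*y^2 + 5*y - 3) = 3*y^4 - 2*y^3 - 8*y^2 + 13*y - 6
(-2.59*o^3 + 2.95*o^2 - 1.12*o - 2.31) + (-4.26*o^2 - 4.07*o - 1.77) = -2.59*o^3 - 1.31*o^2 - 5.19*o - 4.08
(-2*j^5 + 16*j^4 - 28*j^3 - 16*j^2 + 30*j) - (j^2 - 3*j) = -2*j^5 + 16*j^4 - 28*j^3 - 17*j^2 + 33*j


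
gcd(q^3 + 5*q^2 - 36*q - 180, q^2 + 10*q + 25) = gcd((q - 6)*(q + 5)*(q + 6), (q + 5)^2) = q + 5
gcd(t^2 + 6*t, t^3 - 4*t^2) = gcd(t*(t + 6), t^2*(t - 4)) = t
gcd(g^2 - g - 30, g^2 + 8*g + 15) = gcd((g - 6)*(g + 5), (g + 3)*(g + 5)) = g + 5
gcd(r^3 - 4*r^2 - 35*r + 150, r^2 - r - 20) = r - 5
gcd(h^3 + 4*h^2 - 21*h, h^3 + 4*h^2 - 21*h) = h^3 + 4*h^2 - 21*h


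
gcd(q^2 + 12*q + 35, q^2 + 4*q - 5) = q + 5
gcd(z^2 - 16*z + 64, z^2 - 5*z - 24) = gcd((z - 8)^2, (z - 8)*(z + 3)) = z - 8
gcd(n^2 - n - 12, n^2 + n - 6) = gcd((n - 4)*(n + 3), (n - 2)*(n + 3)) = n + 3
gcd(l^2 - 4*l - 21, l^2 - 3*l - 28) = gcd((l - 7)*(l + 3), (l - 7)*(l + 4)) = l - 7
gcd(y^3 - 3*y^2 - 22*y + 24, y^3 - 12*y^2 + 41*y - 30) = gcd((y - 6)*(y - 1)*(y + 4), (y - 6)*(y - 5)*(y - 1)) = y^2 - 7*y + 6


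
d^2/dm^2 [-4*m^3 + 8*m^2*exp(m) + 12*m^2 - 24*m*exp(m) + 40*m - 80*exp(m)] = 8*m^2*exp(m) + 8*m*exp(m) - 24*m - 112*exp(m) + 24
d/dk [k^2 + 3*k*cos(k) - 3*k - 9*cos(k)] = -3*k*sin(k) + 2*k + 9*sin(k) + 3*cos(k) - 3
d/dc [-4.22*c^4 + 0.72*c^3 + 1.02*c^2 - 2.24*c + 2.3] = -16.88*c^3 + 2.16*c^2 + 2.04*c - 2.24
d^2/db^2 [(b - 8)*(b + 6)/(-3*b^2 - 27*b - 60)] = 2*(11*b^3 + 204*b^2 + 1176*b + 2168)/(3*(b^6 + 27*b^5 + 303*b^4 + 1809*b^3 + 6060*b^2 + 10800*b + 8000))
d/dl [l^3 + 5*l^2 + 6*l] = 3*l^2 + 10*l + 6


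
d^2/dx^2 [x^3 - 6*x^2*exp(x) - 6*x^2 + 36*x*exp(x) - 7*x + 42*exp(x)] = -6*x^2*exp(x) + 12*x*exp(x) + 6*x + 102*exp(x) - 12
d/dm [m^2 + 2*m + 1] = 2*m + 2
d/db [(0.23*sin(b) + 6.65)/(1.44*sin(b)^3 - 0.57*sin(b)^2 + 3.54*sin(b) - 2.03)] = (-0.6624*sin(b)^3 - 28.5969*sin(b)^2 + 7.581*sin(b) - 24.0079)*cos(b)/(2.0736*sin(b)^6 - 1.6416*sin(b)^5 + 10.5201*sin(b)^4 - 9.882*sin(b)^3 + 14.8458*sin(b)^2 - 14.3724*sin(b) + 4.1209)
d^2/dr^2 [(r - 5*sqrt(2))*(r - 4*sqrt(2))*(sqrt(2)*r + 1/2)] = 6*sqrt(2)*r - 35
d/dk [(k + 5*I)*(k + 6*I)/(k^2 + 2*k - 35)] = (k^2*(2 - 11*I) - 10*k + 60 - 385*I)/(k^4 + 4*k^3 - 66*k^2 - 140*k + 1225)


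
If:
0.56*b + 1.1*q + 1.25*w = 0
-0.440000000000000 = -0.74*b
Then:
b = 0.59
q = -1.13636363636364*w - 0.302702702702703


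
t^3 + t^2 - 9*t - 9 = (t - 3)*(t + 1)*(t + 3)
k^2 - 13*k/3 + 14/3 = (k - 7/3)*(k - 2)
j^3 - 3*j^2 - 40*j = j*(j - 8)*(j + 5)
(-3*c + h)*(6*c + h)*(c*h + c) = -18*c^3*h - 18*c^3 + 3*c^2*h^2 + 3*c^2*h + c*h^3 + c*h^2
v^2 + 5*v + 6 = (v + 2)*(v + 3)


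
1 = 1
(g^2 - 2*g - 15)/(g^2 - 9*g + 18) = (g^2 - 2*g - 15)/(g^2 - 9*g + 18)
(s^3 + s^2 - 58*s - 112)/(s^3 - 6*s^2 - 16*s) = (s + 7)/s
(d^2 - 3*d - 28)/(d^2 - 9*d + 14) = (d + 4)/(d - 2)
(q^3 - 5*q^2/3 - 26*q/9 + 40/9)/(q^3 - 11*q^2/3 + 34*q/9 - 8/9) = (3*q + 5)/(3*q - 1)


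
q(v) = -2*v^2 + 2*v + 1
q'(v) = 2 - 4*v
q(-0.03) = 0.94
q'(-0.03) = 2.12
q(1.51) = -0.54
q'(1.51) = -4.04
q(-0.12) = 0.73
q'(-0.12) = 2.48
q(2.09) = -3.56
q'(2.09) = -6.36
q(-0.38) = -0.05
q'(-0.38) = 3.52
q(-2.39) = -15.20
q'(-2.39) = 11.56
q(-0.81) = -1.93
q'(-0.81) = 5.24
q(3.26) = -13.74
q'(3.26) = -11.04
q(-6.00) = -83.00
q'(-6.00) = 26.00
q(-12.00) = -311.00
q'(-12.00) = 50.00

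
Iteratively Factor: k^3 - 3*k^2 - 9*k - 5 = (k + 1)*(k^2 - 4*k - 5) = (k - 5)*(k + 1)*(k + 1)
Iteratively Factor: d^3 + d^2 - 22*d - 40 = (d - 5)*(d^2 + 6*d + 8) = (d - 5)*(d + 4)*(d + 2)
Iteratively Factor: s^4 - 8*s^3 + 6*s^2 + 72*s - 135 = (s - 3)*(s^3 - 5*s^2 - 9*s + 45) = (s - 3)*(s + 3)*(s^2 - 8*s + 15) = (s - 5)*(s - 3)*(s + 3)*(s - 3)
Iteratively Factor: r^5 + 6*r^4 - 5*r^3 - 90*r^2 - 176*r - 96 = (r + 3)*(r^4 + 3*r^3 - 14*r^2 - 48*r - 32) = (r + 2)*(r + 3)*(r^3 + r^2 - 16*r - 16) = (r + 2)*(r + 3)*(r + 4)*(r^2 - 3*r - 4) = (r + 1)*(r + 2)*(r + 3)*(r + 4)*(r - 4)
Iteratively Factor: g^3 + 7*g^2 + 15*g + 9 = (g + 3)*(g^2 + 4*g + 3) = (g + 1)*(g + 3)*(g + 3)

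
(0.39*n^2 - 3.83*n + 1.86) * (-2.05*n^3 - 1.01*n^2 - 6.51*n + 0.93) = -0.7995*n^5 + 7.4576*n^4 - 2.4836*n^3 + 23.4174*n^2 - 15.6705*n + 1.7298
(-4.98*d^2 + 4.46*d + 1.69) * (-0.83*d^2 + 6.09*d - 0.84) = 4.1334*d^4 - 34.03*d^3 + 29.9419*d^2 + 6.5457*d - 1.4196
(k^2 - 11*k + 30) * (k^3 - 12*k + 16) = k^5 - 11*k^4 + 18*k^3 + 148*k^2 - 536*k + 480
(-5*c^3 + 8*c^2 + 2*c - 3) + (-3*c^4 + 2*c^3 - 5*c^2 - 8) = -3*c^4 - 3*c^3 + 3*c^2 + 2*c - 11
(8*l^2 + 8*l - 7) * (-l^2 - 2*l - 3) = -8*l^4 - 24*l^3 - 33*l^2 - 10*l + 21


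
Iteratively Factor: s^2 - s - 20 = (s + 4)*(s - 5)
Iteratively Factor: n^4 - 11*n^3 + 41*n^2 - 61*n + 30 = (n - 5)*(n^3 - 6*n^2 + 11*n - 6) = (n - 5)*(n - 2)*(n^2 - 4*n + 3) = (n - 5)*(n - 2)*(n - 1)*(n - 3)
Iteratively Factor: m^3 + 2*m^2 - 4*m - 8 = (m + 2)*(m^2 - 4) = (m - 2)*(m + 2)*(m + 2)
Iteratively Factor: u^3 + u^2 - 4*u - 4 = (u - 2)*(u^2 + 3*u + 2) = (u - 2)*(u + 2)*(u + 1)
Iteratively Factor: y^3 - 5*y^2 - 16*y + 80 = (y - 5)*(y^2 - 16) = (y - 5)*(y - 4)*(y + 4)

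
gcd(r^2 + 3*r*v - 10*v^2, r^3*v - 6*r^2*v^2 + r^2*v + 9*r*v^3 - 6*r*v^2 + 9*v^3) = 1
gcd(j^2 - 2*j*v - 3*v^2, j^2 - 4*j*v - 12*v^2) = 1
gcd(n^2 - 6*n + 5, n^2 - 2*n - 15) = n - 5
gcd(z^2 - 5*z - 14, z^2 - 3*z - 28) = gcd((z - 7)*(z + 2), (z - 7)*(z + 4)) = z - 7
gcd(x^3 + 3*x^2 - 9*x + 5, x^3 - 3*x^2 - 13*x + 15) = x - 1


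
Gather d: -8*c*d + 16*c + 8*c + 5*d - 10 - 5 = 24*c + d*(5 - 8*c) - 15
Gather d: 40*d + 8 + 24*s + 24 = 40*d + 24*s + 32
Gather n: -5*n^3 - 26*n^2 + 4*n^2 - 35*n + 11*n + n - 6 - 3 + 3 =-5*n^3 - 22*n^2 - 23*n - 6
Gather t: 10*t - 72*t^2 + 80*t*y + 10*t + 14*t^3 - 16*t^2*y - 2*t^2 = 14*t^3 + t^2*(-16*y - 74) + t*(80*y + 20)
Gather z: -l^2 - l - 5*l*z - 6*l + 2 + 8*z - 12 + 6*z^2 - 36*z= -l^2 - 7*l + 6*z^2 + z*(-5*l - 28) - 10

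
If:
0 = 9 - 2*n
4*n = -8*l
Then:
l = -9/4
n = 9/2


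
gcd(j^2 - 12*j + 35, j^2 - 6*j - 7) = j - 7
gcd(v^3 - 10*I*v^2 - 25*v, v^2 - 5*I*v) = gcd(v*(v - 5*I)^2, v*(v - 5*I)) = v^2 - 5*I*v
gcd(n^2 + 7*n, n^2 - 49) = n + 7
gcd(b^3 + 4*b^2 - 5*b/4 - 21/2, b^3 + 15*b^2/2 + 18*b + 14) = b^2 + 11*b/2 + 7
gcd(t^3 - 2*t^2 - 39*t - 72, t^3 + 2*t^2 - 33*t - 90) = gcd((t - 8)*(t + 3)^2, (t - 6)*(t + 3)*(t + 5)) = t + 3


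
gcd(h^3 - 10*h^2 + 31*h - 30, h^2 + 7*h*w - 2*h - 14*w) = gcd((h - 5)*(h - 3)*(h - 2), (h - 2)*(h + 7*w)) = h - 2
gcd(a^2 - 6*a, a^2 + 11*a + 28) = 1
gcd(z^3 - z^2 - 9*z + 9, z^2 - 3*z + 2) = z - 1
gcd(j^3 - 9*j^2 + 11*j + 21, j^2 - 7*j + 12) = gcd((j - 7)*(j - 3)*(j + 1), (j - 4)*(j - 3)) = j - 3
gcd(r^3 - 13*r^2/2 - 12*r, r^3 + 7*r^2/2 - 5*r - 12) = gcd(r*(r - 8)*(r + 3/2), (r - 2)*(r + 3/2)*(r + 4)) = r + 3/2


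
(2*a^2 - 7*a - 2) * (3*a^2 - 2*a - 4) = 6*a^4 - 25*a^3 + 32*a + 8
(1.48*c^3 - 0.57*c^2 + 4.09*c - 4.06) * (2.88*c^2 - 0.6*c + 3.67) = 4.2624*c^5 - 2.5296*c^4 + 17.5528*c^3 - 16.2387*c^2 + 17.4463*c - 14.9002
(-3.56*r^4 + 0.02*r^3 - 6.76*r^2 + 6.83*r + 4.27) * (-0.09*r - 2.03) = 0.3204*r^5 + 7.225*r^4 + 0.5678*r^3 + 13.1081*r^2 - 14.2492*r - 8.6681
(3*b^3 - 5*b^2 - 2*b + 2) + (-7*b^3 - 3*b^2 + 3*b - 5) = -4*b^3 - 8*b^2 + b - 3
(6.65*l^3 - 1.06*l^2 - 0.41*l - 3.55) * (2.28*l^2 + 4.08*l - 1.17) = 15.162*l^5 + 24.7152*l^4 - 13.0401*l^3 - 8.5266*l^2 - 14.0043*l + 4.1535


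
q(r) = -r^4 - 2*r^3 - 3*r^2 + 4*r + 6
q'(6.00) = -1112.00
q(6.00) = -1806.00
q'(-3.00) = 76.00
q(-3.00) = -60.00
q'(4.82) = -612.24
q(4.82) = -808.12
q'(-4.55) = 283.87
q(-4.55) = -314.51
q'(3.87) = -340.92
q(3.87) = -363.68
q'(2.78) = -144.99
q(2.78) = -108.76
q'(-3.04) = 79.17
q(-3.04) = -63.10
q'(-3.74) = 151.77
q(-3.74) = -141.95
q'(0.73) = -5.13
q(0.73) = 6.26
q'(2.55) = -116.64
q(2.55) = -78.75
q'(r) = -4*r^3 - 6*r^2 - 6*r + 4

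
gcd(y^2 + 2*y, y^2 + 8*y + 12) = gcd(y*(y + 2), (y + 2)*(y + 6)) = y + 2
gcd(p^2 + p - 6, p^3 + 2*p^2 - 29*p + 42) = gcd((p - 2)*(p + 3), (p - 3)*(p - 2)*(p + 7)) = p - 2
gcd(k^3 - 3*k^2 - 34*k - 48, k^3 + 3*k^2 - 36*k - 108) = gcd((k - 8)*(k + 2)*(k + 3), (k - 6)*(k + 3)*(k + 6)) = k + 3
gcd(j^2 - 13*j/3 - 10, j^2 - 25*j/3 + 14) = j - 6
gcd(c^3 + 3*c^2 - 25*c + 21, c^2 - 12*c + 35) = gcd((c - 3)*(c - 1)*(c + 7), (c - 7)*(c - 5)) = 1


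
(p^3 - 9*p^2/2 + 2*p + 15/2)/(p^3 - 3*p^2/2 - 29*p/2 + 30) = (p + 1)/(p + 4)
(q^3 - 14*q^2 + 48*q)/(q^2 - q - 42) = q*(-q^2 + 14*q - 48)/(-q^2 + q + 42)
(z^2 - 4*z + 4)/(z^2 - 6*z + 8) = (z - 2)/(z - 4)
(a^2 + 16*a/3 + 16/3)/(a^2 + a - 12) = (a + 4/3)/(a - 3)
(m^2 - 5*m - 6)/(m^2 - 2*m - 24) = (m + 1)/(m + 4)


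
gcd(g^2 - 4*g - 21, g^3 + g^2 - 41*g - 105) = g^2 - 4*g - 21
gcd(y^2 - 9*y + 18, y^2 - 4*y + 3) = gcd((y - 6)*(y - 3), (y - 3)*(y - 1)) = y - 3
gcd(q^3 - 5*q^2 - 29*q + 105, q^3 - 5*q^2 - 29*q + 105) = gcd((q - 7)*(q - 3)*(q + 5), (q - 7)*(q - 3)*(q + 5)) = q^3 - 5*q^2 - 29*q + 105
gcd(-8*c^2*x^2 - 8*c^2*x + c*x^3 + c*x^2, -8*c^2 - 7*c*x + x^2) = -8*c + x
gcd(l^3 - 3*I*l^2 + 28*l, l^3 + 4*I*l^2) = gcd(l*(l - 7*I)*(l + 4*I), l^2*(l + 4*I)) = l^2 + 4*I*l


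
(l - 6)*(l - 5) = l^2 - 11*l + 30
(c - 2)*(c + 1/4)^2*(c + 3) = c^4 + 3*c^3/2 - 87*c^2/16 - 47*c/16 - 3/8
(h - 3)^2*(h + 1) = h^3 - 5*h^2 + 3*h + 9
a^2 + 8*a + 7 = (a + 1)*(a + 7)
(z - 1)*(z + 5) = z^2 + 4*z - 5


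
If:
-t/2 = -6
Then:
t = 12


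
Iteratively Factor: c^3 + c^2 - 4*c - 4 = (c + 1)*(c^2 - 4) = (c + 1)*(c + 2)*(c - 2)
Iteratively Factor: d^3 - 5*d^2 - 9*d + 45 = (d + 3)*(d^2 - 8*d + 15) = (d - 5)*(d + 3)*(d - 3)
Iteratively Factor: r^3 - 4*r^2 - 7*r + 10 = (r + 2)*(r^2 - 6*r + 5) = (r - 1)*(r + 2)*(r - 5)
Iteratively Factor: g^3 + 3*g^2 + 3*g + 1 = (g + 1)*(g^2 + 2*g + 1) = (g + 1)^2*(g + 1)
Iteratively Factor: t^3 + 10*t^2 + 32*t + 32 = (t + 4)*(t^2 + 6*t + 8) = (t + 4)^2*(t + 2)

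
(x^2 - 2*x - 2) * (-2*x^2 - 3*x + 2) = -2*x^4 + x^3 + 12*x^2 + 2*x - 4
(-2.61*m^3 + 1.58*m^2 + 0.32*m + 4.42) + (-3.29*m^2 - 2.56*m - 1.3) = -2.61*m^3 - 1.71*m^2 - 2.24*m + 3.12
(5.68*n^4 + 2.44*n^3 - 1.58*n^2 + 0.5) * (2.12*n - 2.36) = 12.0416*n^5 - 8.232*n^4 - 9.108*n^3 + 3.7288*n^2 + 1.06*n - 1.18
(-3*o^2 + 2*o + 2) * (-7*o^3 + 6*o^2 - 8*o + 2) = 21*o^5 - 32*o^4 + 22*o^3 - 10*o^2 - 12*o + 4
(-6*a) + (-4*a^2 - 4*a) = -4*a^2 - 10*a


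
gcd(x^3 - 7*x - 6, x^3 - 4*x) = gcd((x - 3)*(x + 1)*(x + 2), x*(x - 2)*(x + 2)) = x + 2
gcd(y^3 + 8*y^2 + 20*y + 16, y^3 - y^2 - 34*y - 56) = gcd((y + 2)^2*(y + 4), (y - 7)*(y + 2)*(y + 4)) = y^2 + 6*y + 8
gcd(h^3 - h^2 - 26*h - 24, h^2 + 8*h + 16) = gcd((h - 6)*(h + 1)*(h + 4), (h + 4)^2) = h + 4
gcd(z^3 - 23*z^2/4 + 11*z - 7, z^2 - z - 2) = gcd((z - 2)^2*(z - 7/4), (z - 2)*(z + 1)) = z - 2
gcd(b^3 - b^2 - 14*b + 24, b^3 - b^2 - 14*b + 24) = b^3 - b^2 - 14*b + 24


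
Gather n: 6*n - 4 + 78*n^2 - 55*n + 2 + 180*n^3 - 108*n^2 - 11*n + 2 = 180*n^3 - 30*n^2 - 60*n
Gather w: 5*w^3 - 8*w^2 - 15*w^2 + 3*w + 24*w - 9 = 5*w^3 - 23*w^2 + 27*w - 9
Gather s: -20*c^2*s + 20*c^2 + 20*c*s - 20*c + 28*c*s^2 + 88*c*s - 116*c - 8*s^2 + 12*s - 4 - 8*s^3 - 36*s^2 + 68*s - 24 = 20*c^2 - 136*c - 8*s^3 + s^2*(28*c - 44) + s*(-20*c^2 + 108*c + 80) - 28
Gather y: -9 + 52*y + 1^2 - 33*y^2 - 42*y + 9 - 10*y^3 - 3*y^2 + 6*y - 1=-10*y^3 - 36*y^2 + 16*y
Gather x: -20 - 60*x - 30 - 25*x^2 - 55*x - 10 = -25*x^2 - 115*x - 60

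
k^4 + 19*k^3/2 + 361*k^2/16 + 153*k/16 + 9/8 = (k + 1/4)^2*(k + 3)*(k + 6)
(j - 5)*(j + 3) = j^2 - 2*j - 15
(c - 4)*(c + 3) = c^2 - c - 12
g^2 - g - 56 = (g - 8)*(g + 7)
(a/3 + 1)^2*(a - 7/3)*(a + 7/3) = a^4/9 + 2*a^3/3 + 32*a^2/81 - 98*a/27 - 49/9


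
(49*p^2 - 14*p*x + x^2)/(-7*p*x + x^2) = (-7*p + x)/x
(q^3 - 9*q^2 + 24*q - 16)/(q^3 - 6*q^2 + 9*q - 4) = (q - 4)/(q - 1)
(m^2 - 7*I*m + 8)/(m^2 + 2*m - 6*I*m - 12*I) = (m^2 - 7*I*m + 8)/(m^2 + m*(2 - 6*I) - 12*I)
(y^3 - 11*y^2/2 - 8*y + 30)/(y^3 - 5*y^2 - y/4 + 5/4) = 2*(2*y^3 - 11*y^2 - 16*y + 60)/(4*y^3 - 20*y^2 - y + 5)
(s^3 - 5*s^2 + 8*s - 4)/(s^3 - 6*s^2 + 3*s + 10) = (s^2 - 3*s + 2)/(s^2 - 4*s - 5)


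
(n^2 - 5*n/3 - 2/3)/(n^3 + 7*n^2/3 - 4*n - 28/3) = (3*n + 1)/(3*n^2 + 13*n + 14)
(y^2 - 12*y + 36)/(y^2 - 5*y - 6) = (y - 6)/(y + 1)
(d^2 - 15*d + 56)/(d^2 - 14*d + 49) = (d - 8)/(d - 7)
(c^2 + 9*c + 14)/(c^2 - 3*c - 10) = (c + 7)/(c - 5)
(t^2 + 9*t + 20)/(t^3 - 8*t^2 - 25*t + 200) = (t + 4)/(t^2 - 13*t + 40)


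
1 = 1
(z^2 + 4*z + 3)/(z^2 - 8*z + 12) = (z^2 + 4*z + 3)/(z^2 - 8*z + 12)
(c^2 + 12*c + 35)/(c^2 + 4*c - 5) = (c + 7)/(c - 1)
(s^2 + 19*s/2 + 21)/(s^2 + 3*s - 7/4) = 2*(s + 6)/(2*s - 1)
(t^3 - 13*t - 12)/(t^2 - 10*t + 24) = (t^2 + 4*t + 3)/(t - 6)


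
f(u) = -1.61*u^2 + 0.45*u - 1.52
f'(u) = 0.45 - 3.22*u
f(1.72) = -5.51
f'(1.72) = -5.09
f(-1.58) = -6.25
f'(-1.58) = 5.54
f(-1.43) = -5.46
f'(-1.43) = 5.05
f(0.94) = -2.52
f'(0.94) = -2.58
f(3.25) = -17.06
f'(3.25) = -10.02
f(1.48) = -4.38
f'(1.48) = -4.32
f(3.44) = -19.02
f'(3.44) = -10.63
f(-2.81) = -15.50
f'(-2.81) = 9.50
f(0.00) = -1.52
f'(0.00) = 0.45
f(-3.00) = -17.36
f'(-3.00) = 10.11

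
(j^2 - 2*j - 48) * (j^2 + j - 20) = j^4 - j^3 - 70*j^2 - 8*j + 960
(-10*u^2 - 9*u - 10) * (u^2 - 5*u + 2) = -10*u^4 + 41*u^3 + 15*u^2 + 32*u - 20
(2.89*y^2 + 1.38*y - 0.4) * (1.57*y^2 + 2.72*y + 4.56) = 4.5373*y^4 + 10.0274*y^3 + 16.304*y^2 + 5.2048*y - 1.824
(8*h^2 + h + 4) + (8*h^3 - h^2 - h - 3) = 8*h^3 + 7*h^2 + 1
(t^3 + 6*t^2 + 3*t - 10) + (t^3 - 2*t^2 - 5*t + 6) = 2*t^3 + 4*t^2 - 2*t - 4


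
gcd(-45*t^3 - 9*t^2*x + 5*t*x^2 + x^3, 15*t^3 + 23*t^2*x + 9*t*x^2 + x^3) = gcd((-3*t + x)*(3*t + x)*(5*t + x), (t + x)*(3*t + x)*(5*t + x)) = 15*t^2 + 8*t*x + x^2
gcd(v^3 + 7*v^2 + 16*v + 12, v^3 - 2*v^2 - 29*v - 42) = v^2 + 5*v + 6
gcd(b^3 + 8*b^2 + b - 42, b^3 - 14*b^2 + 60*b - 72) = b - 2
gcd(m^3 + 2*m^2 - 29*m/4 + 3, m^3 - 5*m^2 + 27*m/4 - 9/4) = m^2 - 2*m + 3/4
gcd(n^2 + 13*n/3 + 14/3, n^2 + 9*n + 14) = n + 2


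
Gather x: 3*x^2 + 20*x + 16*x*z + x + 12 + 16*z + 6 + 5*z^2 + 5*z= 3*x^2 + x*(16*z + 21) + 5*z^2 + 21*z + 18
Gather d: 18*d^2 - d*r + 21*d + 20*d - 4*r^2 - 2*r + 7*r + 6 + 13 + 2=18*d^2 + d*(41 - r) - 4*r^2 + 5*r + 21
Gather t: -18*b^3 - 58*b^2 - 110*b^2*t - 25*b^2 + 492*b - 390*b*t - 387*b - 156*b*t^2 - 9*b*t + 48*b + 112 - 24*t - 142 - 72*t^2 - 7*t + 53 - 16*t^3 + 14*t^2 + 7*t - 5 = -18*b^3 - 83*b^2 + 153*b - 16*t^3 + t^2*(-156*b - 58) + t*(-110*b^2 - 399*b - 24) + 18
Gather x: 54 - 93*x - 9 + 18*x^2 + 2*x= 18*x^2 - 91*x + 45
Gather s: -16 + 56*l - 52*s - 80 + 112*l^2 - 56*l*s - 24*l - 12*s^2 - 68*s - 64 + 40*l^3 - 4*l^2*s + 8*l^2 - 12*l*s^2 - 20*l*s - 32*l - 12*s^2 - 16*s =40*l^3 + 120*l^2 + s^2*(-12*l - 24) + s*(-4*l^2 - 76*l - 136) - 160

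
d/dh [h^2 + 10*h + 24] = 2*h + 10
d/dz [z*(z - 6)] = 2*z - 6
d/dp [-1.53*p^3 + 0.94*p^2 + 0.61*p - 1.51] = -4.59*p^2 + 1.88*p + 0.61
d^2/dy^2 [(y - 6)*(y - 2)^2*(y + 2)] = 12*y^2 - 48*y + 16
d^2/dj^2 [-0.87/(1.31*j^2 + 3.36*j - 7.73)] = (2.986014*j^2 + 7.658784*j - 0.87*(2.62*j + 3.36)*(5.24*j + 6.72) - 17.619762)/(1.31*j^2 + 3.36*j - 7.73)^3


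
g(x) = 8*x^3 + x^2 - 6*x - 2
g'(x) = 24*x^2 + 2*x - 6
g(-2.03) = -52.62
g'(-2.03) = 88.84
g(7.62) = 3549.95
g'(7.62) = 1402.79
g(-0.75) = -0.31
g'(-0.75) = 6.00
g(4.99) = 986.97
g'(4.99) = 601.58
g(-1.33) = -11.07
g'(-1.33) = 33.79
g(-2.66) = -129.53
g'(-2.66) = 158.49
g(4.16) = 566.28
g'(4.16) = 417.65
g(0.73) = -2.73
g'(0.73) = 8.25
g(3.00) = 205.00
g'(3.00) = 216.00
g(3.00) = 205.00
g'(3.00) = 216.00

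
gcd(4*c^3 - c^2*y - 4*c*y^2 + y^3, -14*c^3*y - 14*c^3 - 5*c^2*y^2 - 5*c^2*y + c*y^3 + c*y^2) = 1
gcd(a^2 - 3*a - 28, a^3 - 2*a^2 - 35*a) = a - 7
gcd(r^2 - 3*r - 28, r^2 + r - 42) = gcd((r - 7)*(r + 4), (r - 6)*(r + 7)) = 1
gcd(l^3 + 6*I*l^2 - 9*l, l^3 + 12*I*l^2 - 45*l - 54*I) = l^2 + 6*I*l - 9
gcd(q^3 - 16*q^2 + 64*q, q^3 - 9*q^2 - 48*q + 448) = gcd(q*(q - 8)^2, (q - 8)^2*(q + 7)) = q^2 - 16*q + 64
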